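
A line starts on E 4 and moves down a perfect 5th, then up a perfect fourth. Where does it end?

D 4

Down a perfect fifth from E4: A3 (7 semitones down).
Up a perfect fourth from A3: D4 (5 semitones up).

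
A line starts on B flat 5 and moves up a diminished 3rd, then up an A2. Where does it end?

E flat 6

Bb5 up a diminished third → Dbb6 (2 semitones).
Dbb6 up an augmented second → Eb6 (3 semitones).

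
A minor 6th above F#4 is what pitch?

D5

The sixth takes the letter from F up to D.
A minor sixth spans 8 semitones, so from F#4 the target pitch is D5.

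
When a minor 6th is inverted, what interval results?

major third

Interval numbers invert to sum to nine: 6 + 3 = 9, so a sixth inverts to a third.
And minor becomes major under inversion, so we get a major third.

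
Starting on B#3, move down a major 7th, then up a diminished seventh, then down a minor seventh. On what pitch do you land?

A major seventh down from B#3 is C#3.
C#3 up a diminished seventh → Bb3 (9 semitones).
Down a minor seventh from Bb3: C3 (10 semitones down).

C3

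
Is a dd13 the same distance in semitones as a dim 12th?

Both span 18 semitones: a doubly diminished thirteenth and a diminished twelfth are the same chromatic distance.

Yes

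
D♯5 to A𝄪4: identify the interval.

d4

Descending from D#5 to A##4 is the same interval as ascending A##4 to D#5.
A to D spans four letter names (A-B-C-D): a fourth.
The perfect fourth is 5 semitones; here we have 4, one semitone narrower: diminished.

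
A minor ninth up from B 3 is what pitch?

C 5

Two letters up from B (plus an octave) reaches C.
A minor ninth spans 13 semitones, so from B3 the target pitch is C5.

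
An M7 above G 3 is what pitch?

F-sharp 4

Seven letter names up from G: F.
Moving 11 semitones up from G3 (the size of a major seventh) reaches F#4.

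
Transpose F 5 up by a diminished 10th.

Counting three letter names plus an octave up from F lands on A.
A diminished tenth spans 14 semitones, so from F5 the target pitch is Abb6.

A-double-flat 6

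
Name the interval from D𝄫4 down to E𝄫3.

m7

Descending from Dbb4 to Ebb3 is the same interval as ascending Ebb3 to Dbb4.
E to D spans seven letter names (E-F-G-A-B-C-D), so the interval is some kind of seventh.
Ebb3 to Dbb4 is 10 semitones, a half step short of the major seventh (11), so this is minor.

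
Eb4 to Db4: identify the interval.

major second

Descending from Eb4 to Db4 is the same interval as ascending Db4 to Eb4.
D to E spans two letter names (D-E) — that makes it a second of some quality.
The major second spans 2 semitones, and Db4 to Eb4 is exactly 2 semitones — so this is a major second.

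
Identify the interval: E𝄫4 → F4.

E to F spans two letter names (E-F): a second.
The major second is 2 semitones; here we have 3, one semitone wider: augmented.

augmented second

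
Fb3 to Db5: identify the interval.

M13

F to D spans six letter names (F-G-A-B-C-D), plus an octave — that makes it a thirteenth of some quality.
Fb3 to Db5 is 21 semitones, matching the major thirteenth exactly, so the quality is major.
(Equivalently, a compound major sixth: a major sixth plus an octave.)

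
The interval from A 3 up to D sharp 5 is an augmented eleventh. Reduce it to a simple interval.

Take out an octave (7 from the number): 11 − 7 = 4.
So an augmented eleventh is an octave plus an augmented fourth. The quality is unchanged.

A4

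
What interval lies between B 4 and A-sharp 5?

major seventh

B to A spans seven letter names (B-C-D-E-F-G-A), so the interval is some kind of seventh.
Counting semitones, B4→A#5 is 11, which is the major seventh.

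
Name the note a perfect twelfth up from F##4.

C##6

Counting five letter names plus an octave up from F lands on C.
A perfect twelfth spans 19 semitones, so from F##4 the target pitch is C##6.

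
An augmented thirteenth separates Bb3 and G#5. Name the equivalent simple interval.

A6

Each octave removed subtracts seven from the number: 13 − 7 = 6.
Quality carries through unchanged, so the simple form is an augmented sixth.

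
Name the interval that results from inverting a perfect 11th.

First reduce the compound perfect eleventh to its simple form, a perfect fourth.
Interval numbers invert to sum to nine: 4 + 5 = 9, so a fourth inverts to a fifth.
The quality also flips — perfect stays perfect — giving a perfect fifth.

perfect 5th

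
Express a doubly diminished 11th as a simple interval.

Each octave removed subtracts seven from the number: 11 − 7 = 4.
That makes a doubly diminished eleventh a compound doubly diminished fourth — an octave plus a doubly diminished fourth.

doubly diminished 4th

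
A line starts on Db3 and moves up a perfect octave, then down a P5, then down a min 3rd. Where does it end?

Eb3

Db3 up a perfect octave → Db4 (12 semitones).
Db4 down a perfect fifth → Gb3 (7 semitones).
Down a minor third from Gb3: Eb3 (3 semitones down).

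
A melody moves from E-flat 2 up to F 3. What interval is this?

E to F spans two letter names (E-F), plus an octave — that makes it a ninth of some quality.
Counting semitones, Eb2→F3 is 14, which is the major ninth.
(Equivalently, a compound major second: a major second plus an octave.)

major 9th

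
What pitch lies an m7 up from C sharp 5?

B 5

Counting seven letter names up from C lands on B.
A minor seventh spans 10 semitones, so from C#5 the target pitch is B5.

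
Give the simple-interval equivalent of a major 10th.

Take out an octave (7 from the number): 10 − 7 = 3.
So a major tenth is an octave plus a major third. The quality is unchanged.

major 3rd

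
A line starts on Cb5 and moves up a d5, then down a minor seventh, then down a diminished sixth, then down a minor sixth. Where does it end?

A diminished fifth up from Cb5 is Gbb5.
Down a minor seventh from Gbb5: Abb4 (10 semitones down).
Abb4 down a diminished sixth → C4 (7 semitones).
C4 down a minor sixth → E3 (8 semitones).

E3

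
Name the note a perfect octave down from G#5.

G#4

An octave keeps the letter name G, an octave down from G.
A perfect octave is 12 semitones; 12 semitones down from G#5 gives G#4.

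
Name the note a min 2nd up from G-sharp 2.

The second takes the letter from G up to A.
Moving 1 semitone up from G#2 (the size of a minor second) reaches A2.

A 2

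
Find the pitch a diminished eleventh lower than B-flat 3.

Four letters down from B (plus an octave) reaches F.
A diminished eleventh is 16 semitones; 16 semitones down from Bb3 gives F#2.

F-sharp 2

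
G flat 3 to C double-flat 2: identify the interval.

augmented twelfth

Descending from Gb3 to Cbb2 is the same interval as ascending Cbb2 to Gb3.
C to G spans five letter names (C-D-E-F-G), plus an octave: a twelfth.
The perfect twelfth is 19 semitones; here we have 20, one semitone wider: augmented.
(Equivalently, a compound augmented fifth: an augmented fifth plus an octave.)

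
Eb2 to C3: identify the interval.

major sixth

E to C spans six letter names (E-F-G-A-B-C): a sixth.
The major sixth spans 9 semitones, and Eb2 to C3 is exactly 9 semitones — so this is a major sixth.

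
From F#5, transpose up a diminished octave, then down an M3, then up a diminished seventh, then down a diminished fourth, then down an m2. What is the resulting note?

F#5 up a diminished octave → F6 (11 semitones).
A major third down from F6 is Db6.
Up a diminished seventh from Db6: Cbb7 (9 semitones up).
A diminished fourth down from Cbb7 is Gb6.
Down a minor second from Gb6: F6 (1 semitone down).

F6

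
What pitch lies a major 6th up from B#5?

Counting six letter names up from B lands on G.
A major sixth is 9 semitones; 9 semitones up from B#5 gives G##6.

G##6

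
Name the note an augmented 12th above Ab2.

Counting five letter names plus an octave up from A lands on E.
An augmented twelfth is 20 semitones; 20 semitones up from Ab2 gives E4.

E4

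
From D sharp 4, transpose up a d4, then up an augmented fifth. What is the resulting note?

D sharp 5

Up a diminished fourth from D#4: G4 (4 semitones up).
G4 up an augmented fifth → D#5 (8 semitones).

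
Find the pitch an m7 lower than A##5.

B##4

Seven letter names down from A: B.
A minor seventh is 10 semitones; 10 semitones down from A##5 gives B##4.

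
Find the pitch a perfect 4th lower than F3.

C3

Four letter names down from F: C.
Moving 5 semitones down from F3 (the size of a perfect fourth) reaches C3.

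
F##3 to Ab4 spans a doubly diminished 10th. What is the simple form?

doubly diminished 3rd

Take out an octave (7 from the number): 10 − 7 = 3.
That makes a doubly diminished tenth a compound doubly diminished third — an octave plus a doubly diminished third.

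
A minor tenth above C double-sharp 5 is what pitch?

E sharp 6

Three letters up from C (plus an octave) reaches E.
A minor tenth spans 15 semitones, so from C##5 the target pitch is E#6.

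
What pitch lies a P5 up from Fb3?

Cb4

Counting five letter names up from F lands on C.
A perfect fifth spans 7 semitones, so from Fb3 the target pitch is Cb4.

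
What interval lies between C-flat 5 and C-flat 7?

perfect 15th

C to C is the same letter name, plus 2 octaves, so the interval is some kind of fifteenth.
The perfect fifteenth spans 24 semitones, and Cb5 to Cb7 is exactly 24 semitones — so this is a perfect fifteenth.
(Equivalently, a compound perfect octave: a perfect octave plus an octave.)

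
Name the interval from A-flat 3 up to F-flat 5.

A to F spans six letter names (A-B-C-D-E-F), plus an octave, so the interval is some kind of thirteenth.
Ab3 to Fb5 is 20 semitones, a half step short of the major thirteenth (21), so this is minor.
(Equivalently, a compound minor sixth: a minor sixth plus an octave.)

m13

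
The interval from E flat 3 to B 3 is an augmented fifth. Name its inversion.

diminished fourth

Inverted interval numbers add to nine, so a fifth pairs with a fourth (5 + 4 = 9).
And augmented becomes diminished under inversion, so we get a diminished fourth.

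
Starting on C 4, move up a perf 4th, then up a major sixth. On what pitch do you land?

Up a perfect fourth from C4: F4 (5 semitones up).
F4 up a major sixth → D5 (9 semitones).

D 5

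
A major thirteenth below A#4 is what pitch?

Counting six letter names plus an octave down from A lands on C.
A major thirteenth is 21 semitones; 21 semitones down from A#4 gives C#3.

C#3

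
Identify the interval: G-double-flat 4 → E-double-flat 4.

minor third

Descending from Gbb4 to Ebb4 is the same interval as ascending Ebb4 to Gbb4.
E to G spans three letter names (E-F-G), so the interval is some kind of third.
A major third would be 4 semitones, but Ebb4 to Gbb4 is 3 — one semitone narrower, making it a minor third.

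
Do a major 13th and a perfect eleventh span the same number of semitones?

No

21 semitones (major thirteenth) vs 17 semitones (perfect eleventh): not equal.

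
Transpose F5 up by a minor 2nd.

Gb5

The second takes the letter from F up to G.
Moving 1 semitone up from F5 (the size of a minor second) reaches Gb5.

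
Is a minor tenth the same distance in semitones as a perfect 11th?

No

A minor tenth is 15 semitones but a perfect eleventh is 17 semitones — different sizes.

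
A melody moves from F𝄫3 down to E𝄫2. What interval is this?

minor ninth

Descending from Fbb3 to Ebb2 is the same interval as ascending Ebb2 to Fbb3.
E to F spans two letter names (E-F), plus an octave — that makes it a ninth of some quality.
A major ninth would be 14 semitones, but Ebb2 to Fbb3 is 13 — one semitone narrower, making it a minor ninth.
(Equivalently, a compound minor second: a minor second plus an octave.)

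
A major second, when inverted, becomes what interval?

minor 7th

Inverted interval numbers add to nine, so a second pairs with a seventh (2 + 7 = 9).
And major becomes minor under inversion, so we get a minor seventh.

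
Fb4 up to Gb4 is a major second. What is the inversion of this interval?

The rule of nine gives the new number: 9 − 2 = 7, so a second becomes a seventh.
The quality also flips — major becomes minor — giving a minor seventh.

m7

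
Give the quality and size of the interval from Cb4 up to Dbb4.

C to D spans two letter names (C-D) — that makes it a second of some quality.
Cb4 to Dbb4 is 1 semitone, a half step short of the major second (2), so this is minor.

minor 2nd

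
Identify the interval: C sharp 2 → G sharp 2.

perfect fifth

C to G spans five letter names (C-D-E-F-G): a fifth.
Counting semitones, C#2→G#2 is 7, which is the perfect fifth.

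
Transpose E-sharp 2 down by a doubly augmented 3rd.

C-flat 2

Three letter names down from E: C.
Moving 6 semitones down from E#2 (the size of a doubly augmented third) reaches Cb2.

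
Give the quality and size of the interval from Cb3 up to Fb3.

C to F spans four letter names (C-D-E-F): a fourth.
Counting semitones, Cb3→Fb3 is 5, which is the perfect fourth.

perfect fourth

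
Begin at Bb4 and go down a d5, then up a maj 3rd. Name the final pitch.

Bb4 down a diminished fifth → E4 (6 semitones).
E4 up a major third → G#4 (4 semitones).

G#4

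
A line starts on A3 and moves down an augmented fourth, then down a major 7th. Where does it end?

A3 down an augmented fourth → Eb3 (6 semitones).
Down a major seventh from Eb3: Fb2 (11 semitones down).

Fb2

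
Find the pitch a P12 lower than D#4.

G#2

The twelfth's letter: D down five letter names plus an octave → G.
A perfect twelfth is 19 semitones; 19 semitones down from D#4 gives G#2.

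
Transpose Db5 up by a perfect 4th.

Counting four letter names up from D lands on G.
A perfect fourth is 5 semitones; 5 semitones up from Db5 gives Gb5.

Gb5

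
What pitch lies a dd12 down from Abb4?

Five letters down from A (plus an octave) reaches D.
A doubly diminished twelfth spans 17 semitones, so from Abb4 the target pitch is D3.

D3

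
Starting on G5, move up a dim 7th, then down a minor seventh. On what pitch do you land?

Gb5

Up a diminished seventh from G5: Fb6 (9 semitones up).
Down a minor seventh from Fb6: Gb5 (10 semitones down).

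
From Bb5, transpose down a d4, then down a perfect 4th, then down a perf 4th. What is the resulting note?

G#4

A diminished fourth down from Bb5 is F#5.
Down a perfect fourth from F#5: C#5 (5 semitones down).
A perfect fourth down from C#5 is G#4.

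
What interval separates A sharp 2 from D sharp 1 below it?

perfect 12th

Descending from A#2 to D#1 is the same interval as ascending D#1 to A#2.
D to A spans five letter names (D-E-F-G-A), plus an octave, so the interval is some kind of twelfth.
D#1 to A#2 is 19 semitones, matching the perfect twelfth exactly, so the quality is perfect.
(Equivalently, a compound perfect fifth: a perfect fifth plus an octave.)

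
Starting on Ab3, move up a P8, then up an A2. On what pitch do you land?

B4

Ab3 up a perfect octave → Ab4 (12 semitones).
Ab4 up an augmented second → B4 (3 semitones).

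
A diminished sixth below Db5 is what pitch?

The sixth takes the letter from D down to F.
A diminished sixth is 7 semitones; 7 semitones down from Db5 gives F#4.

F#4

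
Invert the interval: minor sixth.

Interval numbers invert to sum to nine: 6 + 3 = 9, so a sixth inverts to a third.
And minor becomes major under inversion, so we get a major third.

major 3rd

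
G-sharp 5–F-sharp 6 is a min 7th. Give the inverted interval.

The rule of nine gives the new number: 9 − 7 = 2, so a seventh becomes a second.
Quality inverts too: minor becomes major. That makes the inversion a major second.

major 2nd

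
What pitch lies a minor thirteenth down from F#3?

A#1

The thirteenth's letter: F down six letter names plus an octave → A.
A minor thirteenth spans 20 semitones, so from F#3 the target pitch is A#1.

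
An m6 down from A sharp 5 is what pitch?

C double-sharp 5

Counting six letter names down from A lands on C.
Moving 8 semitones down from A#5 (the size of a minor sixth) reaches C##5.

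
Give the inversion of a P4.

perfect 5th

The rule of nine gives the new number: 9 − 4 = 5, so a fourth becomes a fifth.
And perfect stays perfect under inversion, so we get a perfect fifth.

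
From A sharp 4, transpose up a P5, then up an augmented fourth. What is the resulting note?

A#4 up a perfect fifth → E#5 (7 semitones).
Up an augmented fourth from E#5: A##5 (6 semitones up).

A double-sharp 5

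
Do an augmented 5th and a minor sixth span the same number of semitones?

An augmented fifth spans 8 semitones, and a minor sixth also spans 8 semitones — they're enharmonic.

Yes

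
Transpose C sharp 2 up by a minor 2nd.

D 2

Counting two letter names up from C lands on D.
A minor second is 1 semitone; 1 semitone up from C#2 gives D2.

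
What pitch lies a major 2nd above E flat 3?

Counting two letter names up from E lands on F.
A major second spans 2 semitones, so from Eb3 the target pitch is F3.

F 3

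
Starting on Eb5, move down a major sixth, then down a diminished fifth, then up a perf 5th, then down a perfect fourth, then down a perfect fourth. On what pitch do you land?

A major sixth down from Eb5 is Gb4.
Down a diminished fifth from Gb4: C4 (6 semitones down).
A perfect fifth up from C4 is G4.
G4 down a perfect fourth → D4 (5 semitones).
D4 down a perfect fourth → A3 (5 semitones).

A3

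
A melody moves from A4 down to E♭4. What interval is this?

Descending from A4 to Eb4 is the same interval as ascending Eb4 to A4.
E to A spans four letter names (E-F-G-A): a fourth.
A perfect fourth would be 5 semitones; Eb4 to A4 is 6, one semitone wider, so the interval is augmented.

augmented fourth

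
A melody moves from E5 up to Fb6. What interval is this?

d9

E to F spans two letter names (E-F), plus an octave: a ninth.
The major ninth is 14 semitones; here we have 12, two semitones narrower: diminished.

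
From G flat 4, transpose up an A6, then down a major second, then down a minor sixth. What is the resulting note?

Up an augmented sixth from Gb4: E5 (10 semitones up).
Down a major second from E5: D5 (2 semitones down).
Down a minor sixth from D5: F#4 (8 semitones down).

F sharp 4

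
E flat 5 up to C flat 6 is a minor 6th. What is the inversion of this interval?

major third

Interval numbers invert to sum to nine: 6 + 3 = 9, so a sixth inverts to a third.
The quality also flips — minor becomes major — giving a major third.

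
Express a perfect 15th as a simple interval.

perfect octave

Subtracting seven from the interval number removes an octave: 15 − 7 = 8.
Quality carries through unchanged, so the simple form is a perfect octave.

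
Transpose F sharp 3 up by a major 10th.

Three letters up from F (plus an octave) reaches A.
Moving 16 semitones up from F#3 (the size of a major tenth) reaches A#4.

A sharp 4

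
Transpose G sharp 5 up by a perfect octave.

G sharp 6

An octave keeps the letter name G, an octave up from G.
A perfect octave is 12 semitones; 12 semitones up from G#5 gives G#6.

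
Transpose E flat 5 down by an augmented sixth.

G double-flat 4

The sixth takes the letter from E down to G.
An augmented sixth is 10 semitones; 10 semitones down from Eb5 gives Gbb4.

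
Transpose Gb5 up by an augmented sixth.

The sixth takes the letter from G up to E.
An augmented sixth spans 10 semitones, so from Gb5 the target pitch is E6.

E6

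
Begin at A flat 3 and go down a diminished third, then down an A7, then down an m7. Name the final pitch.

A flat 1

A diminished third down from Ab3 is F#3.
An augmented seventh down from F#3 is Gb2.
A minor seventh down from Gb2 is Ab1.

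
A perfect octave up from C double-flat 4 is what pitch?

The letter stays C (same as the start), shifted an octave up.
Moving 12 semitones up from Cbb4 (the size of a perfect octave) reaches Cbb5.

C double-flat 5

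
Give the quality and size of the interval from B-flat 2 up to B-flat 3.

B to B is the same letter name, plus an octave, so the interval is some kind of octave.
The perfect octave spans 12 semitones, and Bb2 to Bb3 is exactly 12 semitones — so this is a perfect octave.

P8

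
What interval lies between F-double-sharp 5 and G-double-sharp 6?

F to G spans two letter names (F-G), plus an octave: a ninth.
F##5 to G##6 is 14 semitones, matching the major ninth exactly, so the quality is major.
(Equivalently, a compound major second: a major second plus an octave.)

M9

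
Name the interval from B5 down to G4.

major tenth

Descending from B5 to G4 is the same interval as ascending G4 to B5.
G to B spans three letter names (G-A-B), plus an octave: a tenth.
The major tenth spans 16 semitones, and G4 to B5 is exactly 16 semitones — so this is a major tenth.
(Equivalently, a compound major third: a major third plus an octave.)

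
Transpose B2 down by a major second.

The second takes the letter from B down to A.
A major second spans 2 semitones, so from B2 the target pitch is A2.

A2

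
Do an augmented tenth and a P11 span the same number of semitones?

An augmented tenth = 17 semitones = a perfect eleventh; enharmonically equal.

Yes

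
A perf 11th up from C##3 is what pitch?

F##4

Counting four letter names plus an octave up from C lands on F.
Moving 17 semitones up from C##3 (the size of a perfect eleventh) reaches F##4.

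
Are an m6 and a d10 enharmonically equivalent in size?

No

8 semitones (minor sixth) vs 14 semitones (diminished tenth): not equal.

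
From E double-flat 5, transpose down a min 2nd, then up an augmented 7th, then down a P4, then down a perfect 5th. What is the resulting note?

A minor second down from Ebb5 is Db5.
Up an augmented seventh from Db5: C#6 (12 semitones up).
A perfect fourth down from C#6 is G#5.
Down a perfect fifth from G#5: C#5 (7 semitones down).

C sharp 5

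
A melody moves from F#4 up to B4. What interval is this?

F to B spans four letter names (F-G-A-B), so the interval is some kind of fourth.
The perfect fourth spans 5 semitones, and F#4 to B4 is exactly 5 semitones — so this is a perfect fourth.

P4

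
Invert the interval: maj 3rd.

Interval numbers invert to sum to nine: 3 + 6 = 9, so a third inverts to a sixth.
Quality inverts too: major becomes minor. That makes the inversion a minor sixth.

m6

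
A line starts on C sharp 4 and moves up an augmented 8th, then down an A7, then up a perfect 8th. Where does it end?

Up an augmented octave from C#4: C##5 (13 semitones up).
Down an augmented seventh from C##5: D4 (12 semitones down).
A perfect octave up from D4 is D5.

D 5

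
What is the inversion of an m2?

Interval numbers invert to sum to nine: 2 + 7 = 9, so a second inverts to a seventh.
Quality inverts too: minor becomes major. That makes the inversion a major seventh.

major 7th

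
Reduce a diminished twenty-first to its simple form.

diminished seventh

Subtracting seven from the interval number removes an octave: 21 − 14 = 7.
So a diminished twenty-first is 2 octaves plus a diminished seventh. The quality is unchanged.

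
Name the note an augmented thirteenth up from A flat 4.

The thirteenth's letter: A up six letter names plus an octave → F.
An augmented thirteenth is 22 semitones; 22 semitones up from Ab4 gives F#6.

F sharp 6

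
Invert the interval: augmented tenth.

diminished sixth

First reduce the compound augmented tenth to its simple form, an augmented third.
Interval numbers invert to sum to nine: 3 + 6 = 9, so a third inverts to a sixth.
Quality inverts too: augmented becomes diminished. That makes the inversion a diminished sixth.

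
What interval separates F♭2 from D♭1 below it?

Descending from Fb2 to Db1 is the same interval as ascending Db1 to Fb2.
D to F spans three letter names (D-E-F), plus an octave, so the interval is some kind of tenth.
A major tenth would be 16 semitones, but Db1 to Fb2 is 15 — one semitone narrower, making it a minor tenth.
(Equivalently, a compound minor third: a minor third plus an octave.)

m10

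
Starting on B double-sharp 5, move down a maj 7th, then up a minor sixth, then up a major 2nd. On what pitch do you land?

A major seventh down from B##5 is C##5.
A minor sixth up from C##5 is A#5.
A major second up from A#5 is B#5.

B sharp 5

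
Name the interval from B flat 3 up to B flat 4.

B to B is the same letter name, plus an octave: an octave.
Bb3 to Bb4 is 12 semitones, matching the perfect octave exactly, so the quality is perfect.

perfect octave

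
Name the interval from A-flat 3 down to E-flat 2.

perfect 11th

Descending from Ab3 to Eb2 is the same interval as ascending Eb2 to Ab3.
E to A spans four letter names (E-F-G-A), plus an octave: an eleventh.
The perfect eleventh spans 17 semitones, and Eb2 to Ab3 is exactly 17 semitones — so this is a perfect eleventh.
(Equivalently, a compound perfect fourth: a perfect fourth plus an octave.)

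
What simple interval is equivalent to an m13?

Take out an octave (7 from the number): 13 − 7 = 6.
That makes a minor thirteenth a compound minor sixth — an octave plus a minor sixth.

minor sixth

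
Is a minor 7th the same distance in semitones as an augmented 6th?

A minor seventh spans 10 semitones, and an augmented sixth also spans 10 semitones — they're enharmonic.

Yes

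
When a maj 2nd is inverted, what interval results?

minor seventh

Interval numbers invert to sum to nine: 2 + 7 = 9, so a second inverts to a seventh.
And major becomes minor under inversion, so we get a minor seventh.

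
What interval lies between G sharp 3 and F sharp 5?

G to F spans seven letter names (G-A-B-C-D-E-F), plus an octave — that makes it a fourteenth of some quality.
A major fourteenth would be 23 semitones, but G#3 to F#5 is 22 — one semitone narrower, making it a minor fourteenth.
(Equivalently, a compound minor seventh: a minor seventh plus an octave.)

minor fourteenth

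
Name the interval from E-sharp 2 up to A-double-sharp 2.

augmented fourth

E to A spans four letter names (E-F-G-A), so the interval is some kind of fourth.
E#2 to A##2 spans 6 semitones — one semitone wider than the perfect fourth (5) — giving an augmented fourth.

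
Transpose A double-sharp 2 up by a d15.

A fifteenth keeps the letter name A, two octaves up from A.
A diminished fifteenth is 23 semitones; 23 semitones up from A##2 gives A#4.

A sharp 4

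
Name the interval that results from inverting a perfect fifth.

perfect fourth

The rule of nine gives the new number: 9 − 5 = 4, so a fifth becomes a fourth.
And perfect stays perfect under inversion, so we get a perfect fourth.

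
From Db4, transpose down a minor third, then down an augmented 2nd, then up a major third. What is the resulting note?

Cb4

A minor third down from Db4 is Bb3.
Down an augmented second from Bb3: Abb3 (3 semitones down).
Abb3 up a major third → Cb4 (4 semitones).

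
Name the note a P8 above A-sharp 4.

For an octave the letter name doesn't change: still A, an octave up.
A perfect octave spans 12 semitones, so from A#4 the target pitch is A#5.

A-sharp 5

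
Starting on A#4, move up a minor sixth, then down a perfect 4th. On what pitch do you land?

C#5

A#4 up a minor sixth → F#5 (8 semitones).
A perfect fourth down from F#5 is C#5.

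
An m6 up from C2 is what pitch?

Counting six letter names up from C lands on A.
Moving 8 semitones up from C2 (the size of a minor sixth) reaches Ab2.

Ab2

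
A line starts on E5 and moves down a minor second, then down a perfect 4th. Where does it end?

A minor second down from E5 is D#5.
A perfect fourth down from D#5 is A#4.

A#4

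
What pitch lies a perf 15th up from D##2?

For a fifteenth the letter name doesn't change: still D, two octaves up.
A perfect fifteenth spans 24 semitones, so from D##2 the target pitch is D##4.

D##4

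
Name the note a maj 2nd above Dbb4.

Ebb4

The second takes the letter from D up to E.
A major second spans 2 semitones, so from Dbb4 the target pitch is Ebb4.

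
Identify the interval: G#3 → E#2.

Descending from G#3 to E#2 is the same interval as ascending E#2 to G#3.
E to G spans three letter names (E-F-G), plus an octave, so the interval is some kind of tenth.
E#2 to G#3 is 15 semitones, a half step short of the major tenth (16), so this is minor.
(Equivalently, a compound minor third: a minor third plus an octave.)

minor tenth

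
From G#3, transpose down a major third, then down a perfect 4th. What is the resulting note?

B2

G#3 down a major third → E3 (4 semitones).
Down a perfect fourth from E3: B2 (5 semitones down).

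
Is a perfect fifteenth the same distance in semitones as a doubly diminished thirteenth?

No

24 semitones (perfect fifteenth) vs 18 semitones (doubly diminished thirteenth): not equal.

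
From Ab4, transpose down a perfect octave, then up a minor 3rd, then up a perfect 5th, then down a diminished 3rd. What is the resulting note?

E4

A perfect octave down from Ab4 is Ab3.
Ab3 up a minor third → Cb4 (3 semitones).
Up a perfect fifth from Cb4: Gb4 (7 semitones up).
Down a diminished third from Gb4: E4 (2 semitones down).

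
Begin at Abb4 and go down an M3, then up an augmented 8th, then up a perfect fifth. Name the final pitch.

Cb6

Abb4 down a major third → Fbb4 (4 semitones).
An augmented octave up from Fbb4 is Fb5.
Fb5 up a perfect fifth → Cb6 (7 semitones).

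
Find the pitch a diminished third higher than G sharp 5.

Three letter names up from G: B.
A diminished third is 2 semitones; 2 semitones up from G#5 gives Bb5.

B flat 5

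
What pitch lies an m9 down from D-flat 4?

Two letters down from D (plus an octave) reaches C.
A minor ninth spans 13 semitones, so from Db4 the target pitch is C3.

C 3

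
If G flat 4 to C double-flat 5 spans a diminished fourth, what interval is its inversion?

augmented fifth

The rule of nine gives the new number: 9 − 4 = 5, so a fourth becomes a fifth.
Quality inverts too: diminished becomes augmented. That makes the inversion an augmented fifth.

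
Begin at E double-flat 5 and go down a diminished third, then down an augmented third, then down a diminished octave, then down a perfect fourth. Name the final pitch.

Ebb5 down a diminished third → C5 (2 semitones).
An augmented third down from C5 is Abb4.
A diminished octave down from Abb4 is Ab3.
Ab3 down a perfect fourth → Eb3 (5 semitones).

E flat 3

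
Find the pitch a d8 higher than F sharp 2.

F 3

An octave keeps the letter name F, an octave up from F.
A diminished octave spans 11 semitones, so from F#2 the target pitch is F3.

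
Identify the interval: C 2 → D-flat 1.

major seventh

Descending from C2 to Db1 is the same interval as ascending Db1 to C2.
D to C spans seven letter names (D-E-F-G-A-B-C): a seventh.
The major seventh spans 11 semitones, and Db1 to C2 is exactly 11 semitones — so this is a major seventh.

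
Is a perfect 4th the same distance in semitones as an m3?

A perfect fourth spans 5 semitones; a minor third spans 3 semitones. They differ by 2.

No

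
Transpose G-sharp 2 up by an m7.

Seven letter names up from G: F.
A minor seventh spans 10 semitones, so from G#2 the target pitch is F#3.

F-sharp 3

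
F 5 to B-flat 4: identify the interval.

perfect fifth

Descending from F5 to Bb4 is the same interval as ascending Bb4 to F5.
B to F spans five letter names (B-C-D-E-F), so the interval is some kind of fifth.
Bb4 to F5 is 7 semitones, matching the perfect fifth exactly, so the quality is perfect.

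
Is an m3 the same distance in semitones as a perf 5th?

A minor third spans 3 semitones; a perfect fifth spans 7 semitones. They differ by 4.

No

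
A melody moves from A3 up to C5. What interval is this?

A to C spans three letter names (A-B-C), plus an octave: a tenth.
At 15 semitones, A3→C5 falls one short of a major tenth: minor.
(Equivalently, a compound minor third: a minor third plus an octave.)

minor tenth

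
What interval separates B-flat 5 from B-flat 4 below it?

Descending from Bb5 to Bb4 is the same interval as ascending Bb4 to Bb5.
B to B is the same letter name, plus an octave — that makes it an octave of some quality.
The perfect octave spans 12 semitones, and Bb4 to Bb5 is exactly 12 semitones — so this is a perfect octave.

perfect 8th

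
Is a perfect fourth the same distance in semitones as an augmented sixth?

A perfect fourth spans 5 semitones; an augmented sixth spans 10 semitones. They differ by 5.

No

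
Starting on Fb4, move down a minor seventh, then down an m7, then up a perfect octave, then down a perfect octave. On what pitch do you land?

A minor seventh down from Fb4 is Gb3.
A minor seventh down from Gb3 is Ab2.
Up a perfect octave from Ab2: Ab3 (12 semitones up).
Down a perfect octave from Ab3: Ab2 (12 semitones down).

Ab2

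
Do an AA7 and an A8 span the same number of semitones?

Both span 13 semitones: a doubly augmented seventh and an augmented octave are the same chromatic distance.

Yes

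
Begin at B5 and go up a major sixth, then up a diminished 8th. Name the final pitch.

A major sixth up from B5 is G#6.
G#6 up a diminished octave → G7 (11 semitones).

G7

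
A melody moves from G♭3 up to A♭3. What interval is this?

G to A spans two letter names (G-A) — that makes it a second of some quality.
Gb3 to Ab3 is 2 semitones, matching the major second exactly, so the quality is major.

major 2nd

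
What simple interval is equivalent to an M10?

Take out an octave (7 from the number): 10 − 7 = 3.
So a major tenth is an octave plus a major third. The quality is unchanged.

M3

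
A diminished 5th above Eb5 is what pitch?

Five letter names up from E: B.
Moving 6 semitones up from Eb5 (the size of a diminished fifth) reaches Bbb5.

Bbb5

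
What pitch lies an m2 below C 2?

Two letter names down from C: B.
A minor second spans 1 semitone, so from C2 the target pitch is B1.

B 1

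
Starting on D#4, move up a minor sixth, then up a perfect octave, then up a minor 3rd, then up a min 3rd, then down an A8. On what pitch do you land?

Fb5

D#4 up a minor sixth → B4 (8 semitones).
B4 up a perfect octave → B5 (12 semitones).
A minor third up from B5 is D6.
Up a minor third from D6: F6 (3 semitones up).
F6 down an augmented octave → Fb5 (13 semitones).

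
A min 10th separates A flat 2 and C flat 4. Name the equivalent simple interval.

Take out an octave (7 from the number): 10 − 7 = 3.
That makes a minor tenth a compound minor third — an octave plus a minor third.

minor third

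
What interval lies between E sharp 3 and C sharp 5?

E to C spans six letter names (E-F-G-A-B-C), plus an octave: a thirteenth.
E#3 to C#5 is 20 semitones, a half step short of the major thirteenth (21), so this is minor.
(Equivalently, a compound minor sixth: a minor sixth plus an octave.)

minor thirteenth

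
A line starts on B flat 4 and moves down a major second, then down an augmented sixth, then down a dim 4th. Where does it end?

G flat 3

A major second down from Bb4 is Ab4.
An augmented sixth down from Ab4 is Cbb4.
Down a diminished fourth from Cbb4: Gb3 (4 semitones down).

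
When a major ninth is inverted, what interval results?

minor 7th

First reduce the compound major ninth to its simple form, a major second.
Interval numbers invert to sum to nine: 2 + 7 = 9, so a second inverts to a seventh.
And major becomes minor under inversion, so we get a minor seventh.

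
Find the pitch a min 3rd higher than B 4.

D 5

Counting three letter names up from B lands on D.
A minor third spans 3 semitones, so from B4 the target pitch is D5.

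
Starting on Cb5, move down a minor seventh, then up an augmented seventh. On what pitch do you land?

C#5

A minor seventh down from Cb5 is Db4.
Db4 up an augmented seventh → C#5 (12 semitones).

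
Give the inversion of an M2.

Inverted interval numbers add to nine, so a second pairs with a seventh (2 + 7 = 9).
And major becomes minor under inversion, so we get a minor seventh.

minor seventh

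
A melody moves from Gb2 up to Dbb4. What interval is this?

diminished twelfth

G to D spans five letter names (G-A-B-C-D), plus an octave: a twelfth.
A perfect twelfth would be 19 semitones; Gb2 to Dbb4 is 18, one semitone narrower, so the interval is diminished.
(Equivalently, a compound diminished fifth: a diminished fifth plus an octave.)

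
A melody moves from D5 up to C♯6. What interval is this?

D to C spans seven letter names (D-E-F-G-A-B-C) — that makes it a seventh of some quality.
Counting semitones, D5→C#6 is 11, which is the major seventh.

M7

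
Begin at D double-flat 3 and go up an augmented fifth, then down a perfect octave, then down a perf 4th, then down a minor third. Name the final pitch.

C 2

Dbb3 up an augmented fifth → Ab3 (8 semitones).
A perfect octave down from Ab3 is Ab2.
Down a perfect fourth from Ab2: Eb2 (5 semitones down).
A minor third down from Eb2 is C2.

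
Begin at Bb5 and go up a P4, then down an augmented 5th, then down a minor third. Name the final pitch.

Fb5

A perfect fourth up from Bb5 is Eb6.
Down an augmented fifth from Eb6: Abb5 (8 semitones down).
Down a minor third from Abb5: Fb5 (3 semitones down).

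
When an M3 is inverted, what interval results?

minor 6th

Inverted interval numbers add to nine, so a third pairs with a sixth (3 + 6 = 9).
And major becomes minor under inversion, so we get a minor sixth.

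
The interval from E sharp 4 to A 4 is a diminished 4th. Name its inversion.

A5

Interval numbers invert to sum to nine: 4 + 5 = 9, so a fourth inverts to a fifth.
Quality inverts too: diminished becomes augmented. That makes the inversion an augmented fifth.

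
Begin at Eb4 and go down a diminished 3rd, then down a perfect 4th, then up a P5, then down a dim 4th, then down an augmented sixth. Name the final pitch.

C#3

Down a diminished third from Eb4: C#4 (2 semitones down).
Down a perfect fourth from C#4: G#3 (5 semitones down).
G#3 up a perfect fifth → D#4 (7 semitones).
A diminished fourth down from D#4 is A##3.
A##3 down an augmented sixth → C#3 (10 semitones).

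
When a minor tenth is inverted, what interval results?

First reduce the compound minor tenth to its simple form, a minor third.
Inverted interval numbers add to nine, so a third pairs with a sixth (3 + 6 = 9).
Quality inverts too: minor becomes major. That makes the inversion a major sixth.

M6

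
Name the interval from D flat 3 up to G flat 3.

perfect fourth

D to G spans four letter names (D-E-F-G) — that makes it a fourth of some quality.
The perfect fourth spans 5 semitones, and Db3 to Gb3 is exactly 5 semitones — so this is a perfect fourth.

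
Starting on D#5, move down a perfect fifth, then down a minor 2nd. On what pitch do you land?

F##4

Down a perfect fifth from D#5: G#4 (7 semitones down).
Down a minor second from G#4: F##4 (1 semitone down).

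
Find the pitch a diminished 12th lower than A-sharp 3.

Five letters down from A (plus an octave) reaches D.
A diminished twelfth spans 18 semitones, so from A#3 the target pitch is D##2.

D-double-sharp 2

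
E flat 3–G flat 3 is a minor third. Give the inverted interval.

The rule of nine gives the new number: 9 − 3 = 6, so a third becomes a sixth.
Quality inverts too: minor becomes major. That makes the inversion a major sixth.

M6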